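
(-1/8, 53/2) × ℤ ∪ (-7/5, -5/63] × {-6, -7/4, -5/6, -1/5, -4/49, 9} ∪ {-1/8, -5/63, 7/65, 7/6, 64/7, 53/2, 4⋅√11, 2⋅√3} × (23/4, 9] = ((-1/8, 53/2) × ℤ) ∪ ((-7/5, -5/63] × {-6, -7/4, -5/6, -1/5, -4/49, 9}) ∪ ({-1/8, -5/63, 7/65, 7/6, 64/7, 53/2, 4⋅√11, 2⋅√3} × (23/4, 9])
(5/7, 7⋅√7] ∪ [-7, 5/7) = [-7, 5/7) ∪ (5/7, 7⋅√7]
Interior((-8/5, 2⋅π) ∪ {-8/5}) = (-8/5, 2⋅π)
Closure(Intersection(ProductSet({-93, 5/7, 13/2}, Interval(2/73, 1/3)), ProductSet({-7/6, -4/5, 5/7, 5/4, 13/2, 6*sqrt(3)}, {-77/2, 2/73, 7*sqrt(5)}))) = ProductSet({5/7, 13/2}, {2/73})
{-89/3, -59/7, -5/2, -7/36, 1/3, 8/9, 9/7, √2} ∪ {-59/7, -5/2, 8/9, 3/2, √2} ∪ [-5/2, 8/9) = {-89/3, -59/7, 9/7, 3/2, √2} ∪ [-5/2, 8/9]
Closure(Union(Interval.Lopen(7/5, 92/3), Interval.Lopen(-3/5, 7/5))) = Interval(-3/5, 92/3)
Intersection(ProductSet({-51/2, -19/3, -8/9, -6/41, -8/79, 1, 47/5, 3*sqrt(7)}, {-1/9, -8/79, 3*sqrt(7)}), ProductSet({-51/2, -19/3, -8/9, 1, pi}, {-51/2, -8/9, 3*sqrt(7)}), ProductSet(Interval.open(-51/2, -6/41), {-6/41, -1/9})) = EmptySet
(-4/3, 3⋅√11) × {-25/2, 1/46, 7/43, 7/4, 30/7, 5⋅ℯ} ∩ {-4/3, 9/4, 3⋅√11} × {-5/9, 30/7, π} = {9/4} × {30/7}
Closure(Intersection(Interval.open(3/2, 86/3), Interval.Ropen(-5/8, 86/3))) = Interval(3/2, 86/3)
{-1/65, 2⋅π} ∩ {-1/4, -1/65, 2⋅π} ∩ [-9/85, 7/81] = {-1/65}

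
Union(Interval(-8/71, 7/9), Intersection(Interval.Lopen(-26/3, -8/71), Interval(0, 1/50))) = Interval(-8/71, 7/9)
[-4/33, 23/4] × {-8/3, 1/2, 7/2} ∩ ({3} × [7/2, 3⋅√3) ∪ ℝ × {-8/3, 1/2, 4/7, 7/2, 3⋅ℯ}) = [-4/33, 23/4] × {-8/3, 1/2, 7/2}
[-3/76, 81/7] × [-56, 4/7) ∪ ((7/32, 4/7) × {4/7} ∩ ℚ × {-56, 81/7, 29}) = [-3/76, 81/7] × [-56, 4/7)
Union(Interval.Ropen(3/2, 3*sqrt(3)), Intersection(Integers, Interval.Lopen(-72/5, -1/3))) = Union(Interval.Ropen(3/2, 3*sqrt(3)), Range(-14, 0, 1))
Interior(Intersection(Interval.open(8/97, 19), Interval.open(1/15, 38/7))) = Interval.open(8/97, 38/7)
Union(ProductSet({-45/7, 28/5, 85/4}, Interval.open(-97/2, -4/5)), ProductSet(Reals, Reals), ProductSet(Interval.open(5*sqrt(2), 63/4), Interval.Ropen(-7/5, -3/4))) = ProductSet(Reals, Reals)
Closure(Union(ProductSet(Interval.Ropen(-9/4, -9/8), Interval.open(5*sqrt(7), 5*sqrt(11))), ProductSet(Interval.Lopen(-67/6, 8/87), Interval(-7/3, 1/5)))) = Union(ProductSet({-9/4, -9/8}, Interval(5*sqrt(7), 5*sqrt(11))), ProductSet(Interval(-67/6, 8/87), Interval(-7/3, 1/5)), ProductSet(Interval(-9/4, -9/8), {5*sqrt(11), 5*sqrt(7)}), ProductSet(Interval.Ropen(-9/4, -9/8), Interval.open(5*sqrt(7), 5*sqrt(11))))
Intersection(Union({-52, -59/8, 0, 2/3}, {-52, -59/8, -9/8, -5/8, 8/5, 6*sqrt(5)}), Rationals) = {-52, -59/8, -9/8, -5/8, 0, 2/3, 8/5}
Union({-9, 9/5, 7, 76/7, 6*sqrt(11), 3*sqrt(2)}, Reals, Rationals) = Reals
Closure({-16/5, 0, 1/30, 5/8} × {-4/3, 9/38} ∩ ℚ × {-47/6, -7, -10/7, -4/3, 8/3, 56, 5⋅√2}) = {-16/5, 0, 1/30, 5/8} × {-4/3}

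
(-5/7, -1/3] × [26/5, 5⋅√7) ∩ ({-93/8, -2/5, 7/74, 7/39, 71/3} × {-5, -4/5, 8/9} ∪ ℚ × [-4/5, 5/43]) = ∅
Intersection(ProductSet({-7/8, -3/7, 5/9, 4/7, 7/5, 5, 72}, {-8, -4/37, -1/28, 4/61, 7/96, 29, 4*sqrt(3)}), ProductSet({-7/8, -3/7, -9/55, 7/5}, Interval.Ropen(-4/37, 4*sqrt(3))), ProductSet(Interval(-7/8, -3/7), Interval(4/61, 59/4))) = ProductSet({-7/8, -3/7}, {4/61, 7/96})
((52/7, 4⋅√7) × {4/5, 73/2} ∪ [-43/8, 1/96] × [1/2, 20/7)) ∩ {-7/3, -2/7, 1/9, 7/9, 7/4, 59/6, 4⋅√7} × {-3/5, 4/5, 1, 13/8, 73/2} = ({59/6} × {4/5, 73/2}) ∪ ({-7/3, -2/7} × {4/5, 1, 13/8})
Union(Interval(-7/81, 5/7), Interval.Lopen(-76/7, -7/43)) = Union(Interval.Lopen(-76/7, -7/43), Interval(-7/81, 5/7))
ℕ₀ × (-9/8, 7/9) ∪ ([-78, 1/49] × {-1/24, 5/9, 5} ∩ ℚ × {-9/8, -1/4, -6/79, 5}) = (ℕ₀ × (-9/8, 7/9)) ∪ ((ℚ ∩ [-78, 1/49]) × {5})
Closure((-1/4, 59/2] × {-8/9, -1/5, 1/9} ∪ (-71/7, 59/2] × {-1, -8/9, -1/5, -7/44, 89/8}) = ([-1/4, 59/2] × {-8/9, -1/5, 1/9}) ∪ ([-71/7, 59/2] × {-1, -8/9, -1/5, -7/44, 89/8})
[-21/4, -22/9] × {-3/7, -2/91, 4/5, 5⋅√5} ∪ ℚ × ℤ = (ℚ × ℤ) ∪ ([-21/4, -22/9] × {-3/7, -2/91, 4/5, 5⋅√5})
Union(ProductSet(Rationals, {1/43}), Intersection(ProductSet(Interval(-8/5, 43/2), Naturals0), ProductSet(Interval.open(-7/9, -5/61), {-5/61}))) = ProductSet(Rationals, {1/43})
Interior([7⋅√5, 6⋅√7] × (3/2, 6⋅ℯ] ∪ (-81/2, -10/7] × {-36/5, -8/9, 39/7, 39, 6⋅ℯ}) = (7⋅√5, 6⋅√7) × (3/2, 6⋅ℯ)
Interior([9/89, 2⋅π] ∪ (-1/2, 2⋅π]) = (-1/2, 2⋅π)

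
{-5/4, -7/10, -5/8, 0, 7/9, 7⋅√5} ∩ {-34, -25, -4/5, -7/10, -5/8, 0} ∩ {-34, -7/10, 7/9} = {-7/10}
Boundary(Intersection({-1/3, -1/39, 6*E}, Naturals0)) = EmptySet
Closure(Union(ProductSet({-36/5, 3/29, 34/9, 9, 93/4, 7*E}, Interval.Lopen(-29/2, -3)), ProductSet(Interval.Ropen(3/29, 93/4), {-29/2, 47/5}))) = Union(ProductSet({-36/5, 3/29, 34/9, 9, 93/4, 7*E}, Interval(-29/2, -3)), ProductSet(Interval(3/29, 93/4), {-29/2, 47/5}))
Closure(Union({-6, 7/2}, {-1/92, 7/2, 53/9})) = {-6, -1/92, 7/2, 53/9}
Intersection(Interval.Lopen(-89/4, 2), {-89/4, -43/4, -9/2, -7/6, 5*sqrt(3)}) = {-43/4, -9/2, -7/6}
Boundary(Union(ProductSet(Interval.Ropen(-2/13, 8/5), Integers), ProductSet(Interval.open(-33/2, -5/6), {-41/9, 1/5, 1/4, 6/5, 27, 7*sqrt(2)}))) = Union(ProductSet(Interval(-33/2, -5/6), {-41/9, 1/5, 1/4, 6/5, 27, 7*sqrt(2)}), ProductSet(Interval(-2/13, 8/5), Integers))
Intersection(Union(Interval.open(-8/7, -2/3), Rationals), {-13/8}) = {-13/8}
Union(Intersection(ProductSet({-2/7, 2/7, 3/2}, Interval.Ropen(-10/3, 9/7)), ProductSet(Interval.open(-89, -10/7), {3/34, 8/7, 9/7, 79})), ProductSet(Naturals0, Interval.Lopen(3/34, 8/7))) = ProductSet(Naturals0, Interval.Lopen(3/34, 8/7))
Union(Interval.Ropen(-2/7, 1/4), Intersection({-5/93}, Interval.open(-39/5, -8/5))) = Interval.Ropen(-2/7, 1/4)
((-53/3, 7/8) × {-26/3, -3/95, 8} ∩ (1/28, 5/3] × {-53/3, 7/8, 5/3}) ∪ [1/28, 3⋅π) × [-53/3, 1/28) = [1/28, 3⋅π) × [-53/3, 1/28)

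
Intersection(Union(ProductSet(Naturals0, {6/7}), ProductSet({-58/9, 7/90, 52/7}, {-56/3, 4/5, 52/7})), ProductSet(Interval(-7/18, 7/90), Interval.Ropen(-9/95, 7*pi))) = Union(ProductSet({7/90}, {4/5, 52/7}), ProductSet(Range(0, 1, 1), {6/7}))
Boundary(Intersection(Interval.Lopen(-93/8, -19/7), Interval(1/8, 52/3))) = EmptySet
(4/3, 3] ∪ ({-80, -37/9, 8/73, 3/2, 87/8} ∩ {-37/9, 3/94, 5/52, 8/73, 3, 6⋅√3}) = {-37/9, 8/73} ∪ (4/3, 3]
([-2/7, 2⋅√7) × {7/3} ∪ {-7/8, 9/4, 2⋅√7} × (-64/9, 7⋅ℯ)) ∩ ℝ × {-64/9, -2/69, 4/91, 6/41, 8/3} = {-7/8, 9/4, 2⋅√7} × {-2/69, 4/91, 6/41, 8/3}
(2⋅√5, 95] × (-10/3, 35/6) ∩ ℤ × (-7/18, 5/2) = {5, 6, …, 95} × (-7/18, 5/2)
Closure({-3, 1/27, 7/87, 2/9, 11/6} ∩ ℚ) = {-3, 1/27, 7/87, 2/9, 11/6}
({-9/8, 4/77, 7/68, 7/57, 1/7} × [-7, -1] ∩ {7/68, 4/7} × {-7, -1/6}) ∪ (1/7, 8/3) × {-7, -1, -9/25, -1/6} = ({7/68} × {-7}) ∪ ((1/7, 8/3) × {-7, -1, -9/25, -1/6})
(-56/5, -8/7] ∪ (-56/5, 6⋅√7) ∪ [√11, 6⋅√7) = (-56/5, 6⋅√7)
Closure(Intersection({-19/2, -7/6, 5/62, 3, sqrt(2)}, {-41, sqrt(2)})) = {sqrt(2)}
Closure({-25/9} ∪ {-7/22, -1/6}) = {-25/9, -7/22, -1/6}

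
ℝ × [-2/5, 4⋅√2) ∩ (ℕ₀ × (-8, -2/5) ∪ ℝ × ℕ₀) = ℝ × {0, 1, …, 5}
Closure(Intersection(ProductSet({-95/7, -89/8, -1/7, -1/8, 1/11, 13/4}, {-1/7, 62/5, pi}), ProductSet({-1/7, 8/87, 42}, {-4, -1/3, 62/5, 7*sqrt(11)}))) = ProductSet({-1/7}, {62/5})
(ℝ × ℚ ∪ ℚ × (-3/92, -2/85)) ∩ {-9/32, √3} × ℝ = ({-9/32, √3} × ℚ) ∪ ({-9/32} × (-3/92, -2/85))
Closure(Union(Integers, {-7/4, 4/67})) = Union({-7/4, 4/67}, Integers)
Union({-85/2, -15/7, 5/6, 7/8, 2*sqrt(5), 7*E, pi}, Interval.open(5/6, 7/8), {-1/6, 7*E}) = Union({-85/2, -15/7, -1/6, 2*sqrt(5), 7*E, pi}, Interval(5/6, 7/8))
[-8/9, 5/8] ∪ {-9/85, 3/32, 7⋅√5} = [-8/9, 5/8] ∪ {7⋅√5}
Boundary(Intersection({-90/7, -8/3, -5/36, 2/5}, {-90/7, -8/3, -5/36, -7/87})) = {-90/7, -8/3, -5/36}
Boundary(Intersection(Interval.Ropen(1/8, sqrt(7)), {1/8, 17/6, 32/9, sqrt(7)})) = {1/8}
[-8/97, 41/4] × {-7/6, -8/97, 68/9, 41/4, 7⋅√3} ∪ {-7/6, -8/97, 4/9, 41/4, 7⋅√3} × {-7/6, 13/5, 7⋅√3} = ([-8/97, 41/4] × {-7/6, -8/97, 68/9, 41/4, 7⋅√3}) ∪ ({-7/6, -8/97, 4/9, 41/4, 7⋅√3} × {-7/6, 13/5, 7⋅√3})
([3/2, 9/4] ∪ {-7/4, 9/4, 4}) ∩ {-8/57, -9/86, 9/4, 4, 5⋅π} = {9/4, 4}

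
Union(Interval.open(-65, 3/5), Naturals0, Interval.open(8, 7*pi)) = Union(Interval.open(-65, 3/5), Interval.Ropen(8, 7*pi), Naturals0)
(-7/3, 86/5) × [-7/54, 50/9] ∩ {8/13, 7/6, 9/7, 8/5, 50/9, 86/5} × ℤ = {8/13, 7/6, 9/7, 8/5, 50/9} × {0, 1, …, 5}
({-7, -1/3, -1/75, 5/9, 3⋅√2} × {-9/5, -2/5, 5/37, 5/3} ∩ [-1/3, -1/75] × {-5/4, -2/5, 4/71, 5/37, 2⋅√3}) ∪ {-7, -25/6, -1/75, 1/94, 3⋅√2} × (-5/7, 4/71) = ({-1/3, -1/75} × {-2/5, 5/37}) ∪ ({-7, -25/6, -1/75, 1/94, 3⋅√2} × (-5/7, 4/71))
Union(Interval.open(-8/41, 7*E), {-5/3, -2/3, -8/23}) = Union({-5/3, -2/3, -8/23}, Interval.open(-8/41, 7*E))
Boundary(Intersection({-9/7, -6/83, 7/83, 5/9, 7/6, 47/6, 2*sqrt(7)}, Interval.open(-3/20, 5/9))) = {-6/83, 7/83}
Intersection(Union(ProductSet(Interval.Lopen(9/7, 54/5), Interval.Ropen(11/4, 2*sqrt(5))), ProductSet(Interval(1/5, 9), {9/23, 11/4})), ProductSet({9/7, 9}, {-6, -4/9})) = EmptySet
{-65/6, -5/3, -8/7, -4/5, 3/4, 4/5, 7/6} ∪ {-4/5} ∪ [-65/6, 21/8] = [-65/6, 21/8]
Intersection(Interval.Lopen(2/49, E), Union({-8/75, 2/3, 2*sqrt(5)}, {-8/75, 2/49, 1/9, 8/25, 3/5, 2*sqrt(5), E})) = {1/9, 8/25, 3/5, 2/3, E}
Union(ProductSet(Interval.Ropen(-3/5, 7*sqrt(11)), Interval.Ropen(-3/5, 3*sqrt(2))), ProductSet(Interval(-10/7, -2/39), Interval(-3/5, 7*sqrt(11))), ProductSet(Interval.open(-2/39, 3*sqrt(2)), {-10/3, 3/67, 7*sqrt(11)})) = Union(ProductSet(Interval(-10/7, -2/39), Interval(-3/5, 7*sqrt(11))), ProductSet(Interval.Ropen(-3/5, 7*sqrt(11)), Interval.Ropen(-3/5, 3*sqrt(2))), ProductSet(Interval.open(-2/39, 3*sqrt(2)), {-10/3, 3/67, 7*sqrt(11)}))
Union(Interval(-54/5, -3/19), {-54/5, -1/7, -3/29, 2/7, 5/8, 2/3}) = Union({-1/7, -3/29, 2/7, 5/8, 2/3}, Interval(-54/5, -3/19))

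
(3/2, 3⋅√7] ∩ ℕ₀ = {2, 3, …, 7}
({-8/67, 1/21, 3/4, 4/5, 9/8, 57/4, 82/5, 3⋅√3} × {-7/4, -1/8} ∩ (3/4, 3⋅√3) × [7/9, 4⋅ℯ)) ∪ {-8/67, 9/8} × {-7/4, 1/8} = {-8/67, 9/8} × {-7/4, 1/8}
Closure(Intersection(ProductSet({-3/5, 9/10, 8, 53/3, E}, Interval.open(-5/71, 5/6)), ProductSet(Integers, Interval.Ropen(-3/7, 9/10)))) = ProductSet({8}, Interval(-5/71, 5/6))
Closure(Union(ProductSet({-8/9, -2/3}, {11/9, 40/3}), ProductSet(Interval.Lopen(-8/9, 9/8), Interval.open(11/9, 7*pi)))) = Union(ProductSet({-8/9, -2/3}, {11/9, 40/3}), ProductSet({-8/9, 9/8}, Interval(11/9, 7*pi)), ProductSet(Interval(-8/9, 9/8), {11/9, 7*pi}), ProductSet(Interval.Lopen(-8/9, 9/8), Interval.open(11/9, 7*pi)))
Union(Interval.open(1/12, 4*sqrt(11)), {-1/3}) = Union({-1/3}, Interval.open(1/12, 4*sqrt(11)))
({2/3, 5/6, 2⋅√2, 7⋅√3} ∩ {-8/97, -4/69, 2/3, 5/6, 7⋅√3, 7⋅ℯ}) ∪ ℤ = ℤ ∪ {2/3, 5/6, 7⋅√3}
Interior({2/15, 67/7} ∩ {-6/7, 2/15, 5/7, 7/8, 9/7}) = ∅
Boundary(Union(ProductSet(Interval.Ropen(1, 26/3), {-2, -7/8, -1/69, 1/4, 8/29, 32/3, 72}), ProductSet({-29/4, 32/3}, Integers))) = Union(ProductSet({-29/4, 32/3}, Integers), ProductSet(Interval(1, 26/3), {-2, -7/8, -1/69, 1/4, 8/29, 32/3, 72}))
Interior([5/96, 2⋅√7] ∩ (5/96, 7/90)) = (5/96, 7/90)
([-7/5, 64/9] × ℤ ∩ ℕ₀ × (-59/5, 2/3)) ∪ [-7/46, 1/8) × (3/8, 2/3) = ({0, 1, …, 7} × {-11, -10, …, 0}) ∪ ([-7/46, 1/8) × (3/8, 2/3))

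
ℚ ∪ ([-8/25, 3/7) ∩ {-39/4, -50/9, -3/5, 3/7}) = ℚ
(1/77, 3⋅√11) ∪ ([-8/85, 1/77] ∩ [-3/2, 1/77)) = [-8/85, 1/77) ∪ (1/77, 3⋅√11)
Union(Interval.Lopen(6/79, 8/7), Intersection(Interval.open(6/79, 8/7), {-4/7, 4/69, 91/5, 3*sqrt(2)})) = Interval.Lopen(6/79, 8/7)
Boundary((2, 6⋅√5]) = {2, 6⋅√5}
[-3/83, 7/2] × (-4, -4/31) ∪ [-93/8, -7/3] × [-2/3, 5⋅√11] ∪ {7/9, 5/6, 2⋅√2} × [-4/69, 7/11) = ([-3/83, 7/2] × (-4, -4/31)) ∪ ({7/9, 5/6, 2⋅√2} × [-4/69, 7/11)) ∪ ([-93/8, -7/3] × [-2/3, 5⋅√11])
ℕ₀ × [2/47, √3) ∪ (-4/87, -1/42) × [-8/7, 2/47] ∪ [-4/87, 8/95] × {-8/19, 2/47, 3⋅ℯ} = (ℕ₀ × [2/47, √3)) ∪ ((-4/87, -1/42) × [-8/7, 2/47]) ∪ ([-4/87, 8/95] × {-8/19, 2/47, 3⋅ℯ})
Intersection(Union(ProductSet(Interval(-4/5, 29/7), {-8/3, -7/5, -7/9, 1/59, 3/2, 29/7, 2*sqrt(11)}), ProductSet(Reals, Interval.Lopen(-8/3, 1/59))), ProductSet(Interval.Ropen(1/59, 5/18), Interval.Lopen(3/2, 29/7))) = ProductSet(Interval.Ropen(1/59, 5/18), {29/7})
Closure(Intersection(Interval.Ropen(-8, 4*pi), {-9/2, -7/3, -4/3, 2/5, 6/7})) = {-9/2, -7/3, -4/3, 2/5, 6/7}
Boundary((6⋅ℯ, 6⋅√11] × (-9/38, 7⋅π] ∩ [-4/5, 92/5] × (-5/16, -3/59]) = ({92/5, 6⋅ℯ} × [-9/38, -3/59]) ∪ ([6⋅ℯ, 92/5] × {-9/38, -3/59})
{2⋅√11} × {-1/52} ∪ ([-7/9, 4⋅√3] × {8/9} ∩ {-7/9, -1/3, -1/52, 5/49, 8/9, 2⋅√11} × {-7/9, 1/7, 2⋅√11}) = {2⋅√11} × {-1/52}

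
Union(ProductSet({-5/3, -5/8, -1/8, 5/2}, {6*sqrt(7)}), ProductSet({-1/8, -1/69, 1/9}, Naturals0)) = Union(ProductSet({-1/8, -1/69, 1/9}, Naturals0), ProductSet({-5/3, -5/8, -1/8, 5/2}, {6*sqrt(7)}))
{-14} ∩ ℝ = {-14}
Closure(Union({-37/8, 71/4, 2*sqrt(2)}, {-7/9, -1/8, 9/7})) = {-37/8, -7/9, -1/8, 9/7, 71/4, 2*sqrt(2)}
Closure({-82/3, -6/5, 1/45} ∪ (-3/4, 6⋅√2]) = {-82/3, -6/5} ∪ [-3/4, 6⋅√2]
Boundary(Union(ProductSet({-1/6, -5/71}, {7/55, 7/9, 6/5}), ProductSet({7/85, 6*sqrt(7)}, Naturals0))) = Union(ProductSet({-1/6, -5/71}, {7/55, 7/9, 6/5}), ProductSet({7/85, 6*sqrt(7)}, Naturals0))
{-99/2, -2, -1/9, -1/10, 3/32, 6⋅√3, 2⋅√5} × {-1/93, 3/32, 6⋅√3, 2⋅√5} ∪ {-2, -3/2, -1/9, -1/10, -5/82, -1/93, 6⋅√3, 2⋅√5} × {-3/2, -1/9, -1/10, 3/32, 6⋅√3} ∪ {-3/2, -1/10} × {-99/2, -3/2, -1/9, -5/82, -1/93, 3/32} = ({-3/2, -1/10} × {-99/2, -3/2, -1/9, -5/82, -1/93, 3/32}) ∪ ({-2, -3/2, -1/9, -1/10, -5/82, -1/93, 6⋅√3, 2⋅√5} × {-3/2, -1/9, -1/10, 3/32, 6⋅√3}) ∪ ({-99/2, -2, -1/9, -1/10, 3/32, 6⋅√3, 2⋅√5} × {-1/93, 3/32, 6⋅√3, 2⋅√5})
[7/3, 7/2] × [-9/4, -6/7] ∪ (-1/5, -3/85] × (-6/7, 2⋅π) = ([7/3, 7/2] × [-9/4, -6/7]) ∪ ((-1/5, -3/85] × (-6/7, 2⋅π))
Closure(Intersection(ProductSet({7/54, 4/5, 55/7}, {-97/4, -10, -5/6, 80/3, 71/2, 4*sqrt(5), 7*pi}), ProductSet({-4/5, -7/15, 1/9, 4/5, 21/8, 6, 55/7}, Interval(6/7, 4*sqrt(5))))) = ProductSet({4/5, 55/7}, {4*sqrt(5)})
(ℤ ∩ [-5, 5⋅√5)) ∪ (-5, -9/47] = {-5, -4, …, 11} ∪ [-5, -9/47]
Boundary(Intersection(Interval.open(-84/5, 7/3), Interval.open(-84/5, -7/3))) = {-84/5, -7/3}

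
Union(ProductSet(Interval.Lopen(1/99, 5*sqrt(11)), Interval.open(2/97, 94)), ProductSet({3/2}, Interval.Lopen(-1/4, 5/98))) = Union(ProductSet({3/2}, Interval.Lopen(-1/4, 5/98)), ProductSet(Interval.Lopen(1/99, 5*sqrt(11)), Interval.open(2/97, 94)))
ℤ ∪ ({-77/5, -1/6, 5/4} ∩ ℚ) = ℤ ∪ {-77/5, -1/6, 5/4}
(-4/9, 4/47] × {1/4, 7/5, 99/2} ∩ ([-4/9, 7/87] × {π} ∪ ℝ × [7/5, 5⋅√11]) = (-4/9, 4/47] × {7/5}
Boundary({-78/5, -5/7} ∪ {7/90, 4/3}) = {-78/5, -5/7, 7/90, 4/3}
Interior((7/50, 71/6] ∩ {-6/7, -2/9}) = ∅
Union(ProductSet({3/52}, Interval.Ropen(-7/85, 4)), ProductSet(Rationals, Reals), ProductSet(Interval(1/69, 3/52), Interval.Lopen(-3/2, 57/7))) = Union(ProductSet(Interval(1/69, 3/52), Interval.Lopen(-3/2, 57/7)), ProductSet(Rationals, Reals))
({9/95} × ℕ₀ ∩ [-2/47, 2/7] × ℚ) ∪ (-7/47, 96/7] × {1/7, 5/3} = ({9/95} × ℕ₀) ∪ ((-7/47, 96/7] × {1/7, 5/3})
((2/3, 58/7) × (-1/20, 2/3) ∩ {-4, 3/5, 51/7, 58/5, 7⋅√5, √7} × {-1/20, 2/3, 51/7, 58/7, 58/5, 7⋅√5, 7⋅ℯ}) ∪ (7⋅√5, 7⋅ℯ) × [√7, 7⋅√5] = (7⋅√5, 7⋅ℯ) × [√7, 7⋅√5]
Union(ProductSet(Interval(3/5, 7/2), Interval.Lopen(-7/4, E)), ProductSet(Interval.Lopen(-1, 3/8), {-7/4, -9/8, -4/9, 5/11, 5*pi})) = Union(ProductSet(Interval.Lopen(-1, 3/8), {-7/4, -9/8, -4/9, 5/11, 5*pi}), ProductSet(Interval(3/5, 7/2), Interval.Lopen(-7/4, E)))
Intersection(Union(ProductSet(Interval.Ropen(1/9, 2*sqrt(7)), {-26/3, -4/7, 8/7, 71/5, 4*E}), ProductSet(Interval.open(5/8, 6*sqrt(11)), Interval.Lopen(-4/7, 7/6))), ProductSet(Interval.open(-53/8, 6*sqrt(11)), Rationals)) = Union(ProductSet(Interval.Ropen(1/9, 2*sqrt(7)), {-26/3, -4/7, 8/7, 71/5}), ProductSet(Interval.open(5/8, 6*sqrt(11)), Intersection(Interval.Lopen(-4/7, 7/6), Rationals)))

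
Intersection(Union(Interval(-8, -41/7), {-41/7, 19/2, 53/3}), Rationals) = Union({19/2, 53/3}, Intersection(Interval(-8, -41/7), Rationals))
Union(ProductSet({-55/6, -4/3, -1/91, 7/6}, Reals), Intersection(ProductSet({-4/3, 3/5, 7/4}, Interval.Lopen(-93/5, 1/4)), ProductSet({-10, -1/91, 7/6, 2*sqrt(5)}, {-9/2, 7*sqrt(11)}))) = ProductSet({-55/6, -4/3, -1/91, 7/6}, Reals)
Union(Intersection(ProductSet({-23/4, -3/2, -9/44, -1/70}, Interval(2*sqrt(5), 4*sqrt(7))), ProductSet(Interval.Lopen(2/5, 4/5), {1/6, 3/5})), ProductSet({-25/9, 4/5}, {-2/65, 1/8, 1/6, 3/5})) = ProductSet({-25/9, 4/5}, {-2/65, 1/8, 1/6, 3/5})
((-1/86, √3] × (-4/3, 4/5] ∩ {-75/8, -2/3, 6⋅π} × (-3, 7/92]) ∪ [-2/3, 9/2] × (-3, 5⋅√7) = [-2/3, 9/2] × (-3, 5⋅√7)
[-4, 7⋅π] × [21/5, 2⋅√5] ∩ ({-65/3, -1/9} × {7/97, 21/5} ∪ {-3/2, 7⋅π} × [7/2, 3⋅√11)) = ({-1/9} × {21/5}) ∪ ({-3/2, 7⋅π} × [21/5, 2⋅√5])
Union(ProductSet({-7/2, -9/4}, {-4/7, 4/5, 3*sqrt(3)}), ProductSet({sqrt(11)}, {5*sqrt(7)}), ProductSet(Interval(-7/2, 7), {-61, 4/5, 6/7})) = Union(ProductSet({sqrt(11)}, {5*sqrt(7)}), ProductSet({-7/2, -9/4}, {-4/7, 4/5, 3*sqrt(3)}), ProductSet(Interval(-7/2, 7), {-61, 4/5, 6/7}))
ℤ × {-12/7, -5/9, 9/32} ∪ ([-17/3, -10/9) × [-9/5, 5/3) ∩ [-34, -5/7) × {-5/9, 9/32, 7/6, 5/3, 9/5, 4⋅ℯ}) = (ℤ × {-12/7, -5/9, 9/32}) ∪ ([-17/3, -10/9) × {-5/9, 9/32, 7/6})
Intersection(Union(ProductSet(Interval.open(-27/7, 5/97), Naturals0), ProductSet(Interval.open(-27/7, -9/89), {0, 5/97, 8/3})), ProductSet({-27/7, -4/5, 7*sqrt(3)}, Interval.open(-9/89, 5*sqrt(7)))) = ProductSet({-4/5}, Union({5/97, 8/3}, Range(0, 14, 1)))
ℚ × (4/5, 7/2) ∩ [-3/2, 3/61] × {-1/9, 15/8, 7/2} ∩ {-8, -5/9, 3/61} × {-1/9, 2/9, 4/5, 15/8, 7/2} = {-5/9, 3/61} × {15/8}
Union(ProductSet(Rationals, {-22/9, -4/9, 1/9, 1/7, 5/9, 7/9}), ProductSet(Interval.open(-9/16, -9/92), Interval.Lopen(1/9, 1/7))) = Union(ProductSet(Interval.open(-9/16, -9/92), Interval.Lopen(1/9, 1/7)), ProductSet(Rationals, {-22/9, -4/9, 1/9, 1/7, 5/9, 7/9}))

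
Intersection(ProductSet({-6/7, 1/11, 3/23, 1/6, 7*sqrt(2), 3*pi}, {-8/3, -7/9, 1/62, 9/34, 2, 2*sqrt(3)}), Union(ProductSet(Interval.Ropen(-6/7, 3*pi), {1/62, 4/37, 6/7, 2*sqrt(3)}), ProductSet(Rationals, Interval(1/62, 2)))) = ProductSet({-6/7, 1/11, 3/23, 1/6}, {1/62, 9/34, 2, 2*sqrt(3)})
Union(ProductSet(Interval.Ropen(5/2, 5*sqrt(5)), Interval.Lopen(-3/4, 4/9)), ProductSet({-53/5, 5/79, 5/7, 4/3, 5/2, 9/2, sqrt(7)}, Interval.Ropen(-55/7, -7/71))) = Union(ProductSet({-53/5, 5/79, 5/7, 4/3, 5/2, 9/2, sqrt(7)}, Interval.Ropen(-55/7, -7/71)), ProductSet(Interval.Ropen(5/2, 5*sqrt(5)), Interval.Lopen(-3/4, 4/9)))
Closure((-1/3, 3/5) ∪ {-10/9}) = {-10/9} ∪ [-1/3, 3/5]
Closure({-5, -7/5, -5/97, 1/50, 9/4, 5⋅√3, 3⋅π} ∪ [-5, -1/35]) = [-5, -1/35] ∪ {1/50, 9/4, 5⋅√3, 3⋅π}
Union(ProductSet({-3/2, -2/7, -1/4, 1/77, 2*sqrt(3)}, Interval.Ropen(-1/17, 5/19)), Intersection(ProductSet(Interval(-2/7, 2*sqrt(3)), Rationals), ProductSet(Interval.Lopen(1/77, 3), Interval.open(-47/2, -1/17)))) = Union(ProductSet({-3/2, -2/7, -1/4, 1/77, 2*sqrt(3)}, Interval.Ropen(-1/17, 5/19)), ProductSet(Interval.Lopen(1/77, 3), Intersection(Interval.open(-47/2, -1/17), Rationals)))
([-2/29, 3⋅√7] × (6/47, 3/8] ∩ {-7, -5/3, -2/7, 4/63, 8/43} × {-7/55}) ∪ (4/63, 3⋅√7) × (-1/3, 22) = (4/63, 3⋅√7) × (-1/3, 22)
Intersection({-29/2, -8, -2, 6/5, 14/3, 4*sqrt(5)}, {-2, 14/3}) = {-2, 14/3}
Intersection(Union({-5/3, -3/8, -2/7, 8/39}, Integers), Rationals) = Union({-5/3, -3/8, -2/7, 8/39}, Integers)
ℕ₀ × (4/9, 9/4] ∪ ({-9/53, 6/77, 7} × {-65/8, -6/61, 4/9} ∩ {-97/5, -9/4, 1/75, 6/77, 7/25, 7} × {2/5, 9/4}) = ℕ₀ × (4/9, 9/4]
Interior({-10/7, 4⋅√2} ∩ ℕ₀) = ∅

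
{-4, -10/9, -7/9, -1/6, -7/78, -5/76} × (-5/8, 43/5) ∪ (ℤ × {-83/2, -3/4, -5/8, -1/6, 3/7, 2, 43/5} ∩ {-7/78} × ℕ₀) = {-4, -10/9, -7/9, -1/6, -7/78, -5/76} × (-5/8, 43/5)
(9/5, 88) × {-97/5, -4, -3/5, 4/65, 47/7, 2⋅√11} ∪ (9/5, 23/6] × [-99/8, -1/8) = ((9/5, 23/6] × [-99/8, -1/8)) ∪ ((9/5, 88) × {-97/5, -4, -3/5, 4/65, 47/7, 2⋅√11})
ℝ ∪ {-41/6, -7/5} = ℝ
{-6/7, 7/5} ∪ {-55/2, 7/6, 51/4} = {-55/2, -6/7, 7/6, 7/5, 51/4}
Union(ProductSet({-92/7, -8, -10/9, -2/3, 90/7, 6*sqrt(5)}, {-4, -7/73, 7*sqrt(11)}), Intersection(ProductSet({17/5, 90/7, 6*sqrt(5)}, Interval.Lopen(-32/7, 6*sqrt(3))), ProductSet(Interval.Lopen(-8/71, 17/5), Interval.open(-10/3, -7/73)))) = Union(ProductSet({17/5}, Interval.open(-10/3, -7/73)), ProductSet({-92/7, -8, -10/9, -2/3, 90/7, 6*sqrt(5)}, {-4, -7/73, 7*sqrt(11)}))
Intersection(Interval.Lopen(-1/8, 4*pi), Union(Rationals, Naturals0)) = Intersection(Interval.Lopen(-1/8, 4*pi), Rationals)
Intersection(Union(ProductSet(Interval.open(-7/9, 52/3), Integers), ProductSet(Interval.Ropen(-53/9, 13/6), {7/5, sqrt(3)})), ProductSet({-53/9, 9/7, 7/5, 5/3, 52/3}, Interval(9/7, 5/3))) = ProductSet({-53/9, 9/7, 7/5, 5/3}, {7/5})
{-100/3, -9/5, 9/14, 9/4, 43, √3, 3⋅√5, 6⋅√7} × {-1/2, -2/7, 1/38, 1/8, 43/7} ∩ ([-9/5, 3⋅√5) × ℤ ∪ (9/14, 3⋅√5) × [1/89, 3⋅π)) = {9/4, √3} × {1/38, 1/8, 43/7}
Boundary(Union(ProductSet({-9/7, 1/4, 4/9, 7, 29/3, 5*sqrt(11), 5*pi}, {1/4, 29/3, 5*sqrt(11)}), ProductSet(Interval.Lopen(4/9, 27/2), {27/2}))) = Union(ProductSet({-9/7, 1/4, 4/9, 7, 29/3, 5*sqrt(11), 5*pi}, {1/4, 29/3, 5*sqrt(11)}), ProductSet(Interval(4/9, 27/2), {27/2}))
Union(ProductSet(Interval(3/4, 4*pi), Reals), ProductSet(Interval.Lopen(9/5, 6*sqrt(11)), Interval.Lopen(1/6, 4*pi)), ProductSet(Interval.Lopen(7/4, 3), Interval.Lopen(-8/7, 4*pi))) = Union(ProductSet(Interval(3/4, 4*pi), Reals), ProductSet(Interval.Lopen(9/5, 6*sqrt(11)), Interval.Lopen(1/6, 4*pi)))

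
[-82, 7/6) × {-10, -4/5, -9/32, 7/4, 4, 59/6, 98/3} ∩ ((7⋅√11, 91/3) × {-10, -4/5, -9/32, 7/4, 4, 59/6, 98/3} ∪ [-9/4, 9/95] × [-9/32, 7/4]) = [-9/4, 9/95] × {-9/32, 7/4}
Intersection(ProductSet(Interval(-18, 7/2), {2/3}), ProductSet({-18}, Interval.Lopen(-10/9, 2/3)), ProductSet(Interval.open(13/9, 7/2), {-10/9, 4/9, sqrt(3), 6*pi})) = EmptySet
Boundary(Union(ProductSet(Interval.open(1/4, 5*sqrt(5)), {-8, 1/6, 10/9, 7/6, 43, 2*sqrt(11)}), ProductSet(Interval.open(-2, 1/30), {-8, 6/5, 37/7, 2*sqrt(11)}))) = Union(ProductSet(Interval(-2, 1/30), {-8, 6/5, 37/7, 2*sqrt(11)}), ProductSet(Interval(1/4, 5*sqrt(5)), {-8, 1/6, 10/9, 7/6, 43, 2*sqrt(11)}))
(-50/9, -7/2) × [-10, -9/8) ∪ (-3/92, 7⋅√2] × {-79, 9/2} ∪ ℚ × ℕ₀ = (ℚ × ℕ₀) ∪ ((-50/9, -7/2) × [-10, -9/8)) ∪ ((-3/92, 7⋅√2] × {-79, 9/2})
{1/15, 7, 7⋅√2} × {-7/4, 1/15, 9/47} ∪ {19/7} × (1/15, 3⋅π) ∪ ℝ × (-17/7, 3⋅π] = ℝ × (-17/7, 3⋅π]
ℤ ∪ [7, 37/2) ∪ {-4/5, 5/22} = ℤ ∪ {-4/5, 5/22} ∪ [7, 37/2)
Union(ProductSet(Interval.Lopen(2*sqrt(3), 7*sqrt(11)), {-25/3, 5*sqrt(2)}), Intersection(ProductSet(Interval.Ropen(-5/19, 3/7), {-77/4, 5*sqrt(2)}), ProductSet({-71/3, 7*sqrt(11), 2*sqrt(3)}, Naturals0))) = ProductSet(Interval.Lopen(2*sqrt(3), 7*sqrt(11)), {-25/3, 5*sqrt(2)})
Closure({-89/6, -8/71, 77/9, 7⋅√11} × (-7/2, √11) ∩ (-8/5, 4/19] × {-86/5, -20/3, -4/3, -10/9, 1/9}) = {-8/71} × {-4/3, -10/9, 1/9}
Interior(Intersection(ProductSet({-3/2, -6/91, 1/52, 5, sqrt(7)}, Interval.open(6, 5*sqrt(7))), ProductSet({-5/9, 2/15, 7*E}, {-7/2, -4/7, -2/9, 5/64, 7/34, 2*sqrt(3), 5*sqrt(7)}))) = EmptySet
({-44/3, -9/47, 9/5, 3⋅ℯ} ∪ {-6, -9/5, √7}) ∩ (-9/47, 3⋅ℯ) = {9/5, √7}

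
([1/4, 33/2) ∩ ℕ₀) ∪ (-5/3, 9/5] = (-5/3, 9/5] ∪ {1, 2, …, 16}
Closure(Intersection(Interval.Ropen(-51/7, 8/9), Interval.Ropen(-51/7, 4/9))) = Interval(-51/7, 4/9)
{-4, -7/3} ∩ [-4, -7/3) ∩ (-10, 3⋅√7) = {-4}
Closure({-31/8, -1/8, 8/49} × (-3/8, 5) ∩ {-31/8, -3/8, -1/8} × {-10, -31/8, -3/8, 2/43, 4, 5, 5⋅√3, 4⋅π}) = {-31/8, -1/8} × {2/43, 4}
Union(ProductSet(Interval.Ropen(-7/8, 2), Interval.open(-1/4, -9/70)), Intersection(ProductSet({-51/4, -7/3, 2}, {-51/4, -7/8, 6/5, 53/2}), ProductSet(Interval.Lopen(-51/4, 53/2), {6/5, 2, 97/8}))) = Union(ProductSet({-7/3, 2}, {6/5}), ProductSet(Interval.Ropen(-7/8, 2), Interval.open(-1/4, -9/70)))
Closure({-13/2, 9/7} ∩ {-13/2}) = {-13/2}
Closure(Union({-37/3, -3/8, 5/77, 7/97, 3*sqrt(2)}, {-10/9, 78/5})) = {-37/3, -10/9, -3/8, 5/77, 7/97, 78/5, 3*sqrt(2)}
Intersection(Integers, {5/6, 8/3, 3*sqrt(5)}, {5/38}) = EmptySet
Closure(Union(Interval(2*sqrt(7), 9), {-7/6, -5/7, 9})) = Union({-7/6, -5/7}, Interval(2*sqrt(7), 9))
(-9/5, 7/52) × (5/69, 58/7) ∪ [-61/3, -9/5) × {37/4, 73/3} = ([-61/3, -9/5) × {37/4, 73/3}) ∪ ((-9/5, 7/52) × (5/69, 58/7))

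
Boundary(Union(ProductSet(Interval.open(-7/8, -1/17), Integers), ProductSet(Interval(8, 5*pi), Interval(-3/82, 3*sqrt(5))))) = Union(ProductSet({8, 5*pi}, Interval(-3/82, 3*sqrt(5))), ProductSet(Interval(-7/8, -1/17), Integers), ProductSet(Interval(8, 5*pi), {-3/82, 3*sqrt(5)}))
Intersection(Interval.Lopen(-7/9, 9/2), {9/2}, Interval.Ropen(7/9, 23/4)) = {9/2}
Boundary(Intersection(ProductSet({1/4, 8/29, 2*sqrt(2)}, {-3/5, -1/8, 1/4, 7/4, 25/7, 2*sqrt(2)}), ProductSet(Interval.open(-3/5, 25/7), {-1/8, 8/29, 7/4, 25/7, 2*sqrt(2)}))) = ProductSet({1/4, 8/29, 2*sqrt(2)}, {-1/8, 7/4, 25/7, 2*sqrt(2)})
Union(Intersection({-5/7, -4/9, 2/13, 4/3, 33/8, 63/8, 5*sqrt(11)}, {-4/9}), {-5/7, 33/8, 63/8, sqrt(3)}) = {-5/7, -4/9, 33/8, 63/8, sqrt(3)}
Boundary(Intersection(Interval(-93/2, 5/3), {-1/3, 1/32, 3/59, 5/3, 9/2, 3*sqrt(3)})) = {-1/3, 1/32, 3/59, 5/3}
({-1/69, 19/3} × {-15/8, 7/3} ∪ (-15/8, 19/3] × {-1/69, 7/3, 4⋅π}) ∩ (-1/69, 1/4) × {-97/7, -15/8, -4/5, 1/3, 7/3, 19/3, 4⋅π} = (-1/69, 1/4) × {7/3, 4⋅π}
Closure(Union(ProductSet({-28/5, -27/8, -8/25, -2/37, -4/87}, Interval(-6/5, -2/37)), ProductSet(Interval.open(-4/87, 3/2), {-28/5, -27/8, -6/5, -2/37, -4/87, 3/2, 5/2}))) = Union(ProductSet({-28/5, -27/8, -8/25, -2/37, -4/87}, Interval(-6/5, -2/37)), ProductSet(Interval(-4/87, 3/2), {-28/5, -27/8, -6/5, -2/37, -4/87, 3/2, 5/2}))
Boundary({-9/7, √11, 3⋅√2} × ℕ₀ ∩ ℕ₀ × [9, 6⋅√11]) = ∅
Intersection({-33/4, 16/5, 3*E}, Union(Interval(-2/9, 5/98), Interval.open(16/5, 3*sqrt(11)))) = {3*E}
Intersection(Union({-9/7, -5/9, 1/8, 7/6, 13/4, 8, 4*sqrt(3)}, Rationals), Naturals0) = Naturals0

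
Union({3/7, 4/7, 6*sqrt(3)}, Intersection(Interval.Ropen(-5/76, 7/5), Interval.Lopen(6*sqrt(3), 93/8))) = {3/7, 4/7, 6*sqrt(3)}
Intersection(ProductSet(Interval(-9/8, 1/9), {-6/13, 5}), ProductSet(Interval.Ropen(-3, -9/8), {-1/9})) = EmptySet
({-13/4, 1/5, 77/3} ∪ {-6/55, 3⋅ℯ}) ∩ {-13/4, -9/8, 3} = {-13/4}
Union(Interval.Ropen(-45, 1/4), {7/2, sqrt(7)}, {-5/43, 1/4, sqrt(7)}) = Union({7/2, sqrt(7)}, Interval(-45, 1/4))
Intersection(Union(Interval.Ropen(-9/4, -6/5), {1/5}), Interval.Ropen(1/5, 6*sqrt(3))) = {1/5}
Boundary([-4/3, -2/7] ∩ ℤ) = {-1}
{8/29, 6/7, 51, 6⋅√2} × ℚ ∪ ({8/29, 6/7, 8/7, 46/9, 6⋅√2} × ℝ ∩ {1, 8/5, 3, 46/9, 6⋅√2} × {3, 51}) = ({46/9, 6⋅√2} × {3, 51}) ∪ ({8/29, 6/7, 51, 6⋅√2} × ℚ)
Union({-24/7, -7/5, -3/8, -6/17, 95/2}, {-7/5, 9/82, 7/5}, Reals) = Reals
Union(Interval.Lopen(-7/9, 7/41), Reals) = Interval(-oo, oo)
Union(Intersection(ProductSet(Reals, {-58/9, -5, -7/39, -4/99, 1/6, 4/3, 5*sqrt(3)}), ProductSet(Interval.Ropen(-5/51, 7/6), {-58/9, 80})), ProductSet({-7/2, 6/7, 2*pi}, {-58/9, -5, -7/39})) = Union(ProductSet({-7/2, 6/7, 2*pi}, {-58/9, -5, -7/39}), ProductSet(Interval.Ropen(-5/51, 7/6), {-58/9}))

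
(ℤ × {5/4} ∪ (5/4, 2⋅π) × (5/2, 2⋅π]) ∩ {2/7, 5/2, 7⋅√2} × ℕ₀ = {5/2} × {3, 4, 5, 6}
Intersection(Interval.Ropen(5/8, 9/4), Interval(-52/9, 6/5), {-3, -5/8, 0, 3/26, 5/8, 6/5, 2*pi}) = {5/8, 6/5}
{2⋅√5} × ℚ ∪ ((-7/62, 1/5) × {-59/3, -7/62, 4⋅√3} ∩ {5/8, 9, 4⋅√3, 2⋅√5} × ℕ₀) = {2⋅√5} × ℚ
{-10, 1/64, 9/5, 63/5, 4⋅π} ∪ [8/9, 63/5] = {-10, 1/64} ∪ [8/9, 63/5]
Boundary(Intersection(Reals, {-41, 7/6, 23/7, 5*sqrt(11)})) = {-41, 7/6, 23/7, 5*sqrt(11)}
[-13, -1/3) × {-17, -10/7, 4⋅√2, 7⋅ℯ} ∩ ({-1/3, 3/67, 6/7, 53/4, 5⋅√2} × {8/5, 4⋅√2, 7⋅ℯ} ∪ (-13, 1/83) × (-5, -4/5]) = (-13, -1/3) × {-10/7}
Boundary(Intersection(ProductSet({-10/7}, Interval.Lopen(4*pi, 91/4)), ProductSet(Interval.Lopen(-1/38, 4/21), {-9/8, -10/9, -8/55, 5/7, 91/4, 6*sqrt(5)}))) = EmptySet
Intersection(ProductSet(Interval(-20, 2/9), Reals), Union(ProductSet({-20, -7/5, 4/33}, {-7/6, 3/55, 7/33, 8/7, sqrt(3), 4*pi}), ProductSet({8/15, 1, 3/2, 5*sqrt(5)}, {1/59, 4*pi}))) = ProductSet({-20, -7/5, 4/33}, {-7/6, 3/55, 7/33, 8/7, sqrt(3), 4*pi})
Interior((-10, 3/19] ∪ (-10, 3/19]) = (-10, 3/19)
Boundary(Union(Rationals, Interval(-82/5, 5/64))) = Union(Interval(-oo, -82/5), Interval(5/64, oo))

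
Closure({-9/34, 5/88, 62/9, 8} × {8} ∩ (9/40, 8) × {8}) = {62/9} × {8}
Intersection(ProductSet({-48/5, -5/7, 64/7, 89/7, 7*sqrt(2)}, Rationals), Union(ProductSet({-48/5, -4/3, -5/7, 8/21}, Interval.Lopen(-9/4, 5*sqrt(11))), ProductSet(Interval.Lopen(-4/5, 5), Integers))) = Union(ProductSet({-5/7}, Integers), ProductSet({-48/5, -5/7}, Intersection(Interval.Lopen(-9/4, 5*sqrt(11)), Rationals)))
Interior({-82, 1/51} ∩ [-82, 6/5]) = ∅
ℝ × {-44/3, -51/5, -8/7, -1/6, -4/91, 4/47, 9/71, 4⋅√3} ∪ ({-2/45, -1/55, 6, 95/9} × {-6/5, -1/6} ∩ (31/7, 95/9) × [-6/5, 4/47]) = ({6} × {-6/5, -1/6}) ∪ (ℝ × {-44/3, -51/5, -8/7, -1/6, -4/91, 4/47, 9/71, 4⋅√3})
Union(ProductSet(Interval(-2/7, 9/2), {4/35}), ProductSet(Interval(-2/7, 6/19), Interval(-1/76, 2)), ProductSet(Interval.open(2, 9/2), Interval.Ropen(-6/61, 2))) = Union(ProductSet(Interval(-2/7, 6/19), Interval(-1/76, 2)), ProductSet(Interval(-2/7, 9/2), {4/35}), ProductSet(Interval.open(2, 9/2), Interval.Ropen(-6/61, 2)))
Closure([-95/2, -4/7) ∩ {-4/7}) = ∅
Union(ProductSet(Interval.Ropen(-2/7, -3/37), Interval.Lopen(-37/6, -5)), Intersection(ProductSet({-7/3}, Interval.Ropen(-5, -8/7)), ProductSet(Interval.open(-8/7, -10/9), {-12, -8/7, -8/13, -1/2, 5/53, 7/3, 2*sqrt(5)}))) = ProductSet(Interval.Ropen(-2/7, -3/37), Interval.Lopen(-37/6, -5))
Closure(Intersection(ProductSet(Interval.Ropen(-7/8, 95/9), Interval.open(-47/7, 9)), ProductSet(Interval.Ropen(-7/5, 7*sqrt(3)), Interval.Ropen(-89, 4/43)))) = Union(ProductSet({-7/8, 95/9}, Interval(-47/7, 4/43)), ProductSet(Interval(-7/8, 95/9), {-47/7, 4/43}), ProductSet(Interval.Ropen(-7/8, 95/9), Interval.open(-47/7, 4/43)))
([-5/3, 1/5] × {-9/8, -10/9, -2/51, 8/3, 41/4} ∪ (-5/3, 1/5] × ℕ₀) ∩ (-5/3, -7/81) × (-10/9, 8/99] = (-5/3, -7/81) × ({-2/51} ∪ {0})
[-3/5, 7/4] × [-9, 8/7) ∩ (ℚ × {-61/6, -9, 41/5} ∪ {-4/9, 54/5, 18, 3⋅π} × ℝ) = ({-4/9} × [-9, 8/7)) ∪ ((ℚ ∩ [-3/5, 7/4]) × {-9})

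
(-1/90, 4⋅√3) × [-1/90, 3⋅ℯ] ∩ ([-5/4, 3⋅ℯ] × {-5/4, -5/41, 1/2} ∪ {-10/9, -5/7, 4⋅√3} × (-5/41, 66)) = (-1/90, 4⋅√3) × {1/2}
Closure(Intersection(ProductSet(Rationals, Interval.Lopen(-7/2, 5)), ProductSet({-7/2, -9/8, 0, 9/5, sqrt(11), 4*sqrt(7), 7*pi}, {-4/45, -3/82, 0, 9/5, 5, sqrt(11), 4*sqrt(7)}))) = ProductSet({-7/2, -9/8, 0, 9/5}, {-4/45, -3/82, 0, 9/5, 5, sqrt(11)})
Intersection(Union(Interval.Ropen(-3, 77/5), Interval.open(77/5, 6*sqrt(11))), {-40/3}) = EmptySet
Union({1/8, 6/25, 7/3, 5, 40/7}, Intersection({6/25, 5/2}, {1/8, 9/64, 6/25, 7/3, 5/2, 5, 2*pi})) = {1/8, 6/25, 7/3, 5/2, 5, 40/7}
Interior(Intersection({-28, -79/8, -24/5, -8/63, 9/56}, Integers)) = EmptySet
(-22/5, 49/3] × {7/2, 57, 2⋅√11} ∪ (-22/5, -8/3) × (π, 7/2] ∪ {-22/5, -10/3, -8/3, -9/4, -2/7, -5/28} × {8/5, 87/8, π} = ((-22/5, -8/3) × (π, 7/2]) ∪ ({-22/5, -10/3, -8/3, -9/4, -2/7, -5/28} × {8/5, 87/8, π}) ∪ ((-22/5, 49/3] × {7/2, 57, 2⋅√11})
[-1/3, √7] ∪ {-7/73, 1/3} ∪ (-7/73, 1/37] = [-1/3, √7]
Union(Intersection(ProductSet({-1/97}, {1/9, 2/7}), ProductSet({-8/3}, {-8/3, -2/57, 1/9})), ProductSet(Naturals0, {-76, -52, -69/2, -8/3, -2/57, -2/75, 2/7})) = ProductSet(Naturals0, {-76, -52, -69/2, -8/3, -2/57, -2/75, 2/7})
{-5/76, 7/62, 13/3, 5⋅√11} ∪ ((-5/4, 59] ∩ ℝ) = (-5/4, 59]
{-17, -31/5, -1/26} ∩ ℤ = {-17}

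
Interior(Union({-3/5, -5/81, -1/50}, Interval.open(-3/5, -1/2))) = Interval.open(-3/5, -1/2)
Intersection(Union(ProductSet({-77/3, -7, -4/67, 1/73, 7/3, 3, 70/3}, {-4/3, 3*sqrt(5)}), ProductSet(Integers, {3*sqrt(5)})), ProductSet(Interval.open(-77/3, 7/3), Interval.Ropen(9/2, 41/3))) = ProductSet(Union({-4/67, 1/73}, Range(-25, 3, 1)), {3*sqrt(5)})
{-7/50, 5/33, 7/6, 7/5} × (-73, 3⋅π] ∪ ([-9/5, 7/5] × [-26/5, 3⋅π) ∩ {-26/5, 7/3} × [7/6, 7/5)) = {-7/50, 5/33, 7/6, 7/5} × (-73, 3⋅π]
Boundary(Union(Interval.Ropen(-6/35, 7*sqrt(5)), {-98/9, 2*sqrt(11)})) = {-98/9, -6/35, 7*sqrt(5)}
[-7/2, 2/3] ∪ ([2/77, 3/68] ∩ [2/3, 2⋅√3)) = [-7/2, 2/3]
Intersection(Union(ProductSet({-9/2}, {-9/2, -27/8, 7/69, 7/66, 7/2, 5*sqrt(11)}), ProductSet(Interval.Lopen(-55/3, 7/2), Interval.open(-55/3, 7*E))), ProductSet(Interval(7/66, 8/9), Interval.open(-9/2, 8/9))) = ProductSet(Interval(7/66, 8/9), Interval.open(-9/2, 8/9))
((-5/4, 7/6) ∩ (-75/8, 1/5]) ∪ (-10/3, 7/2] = (-10/3, 7/2]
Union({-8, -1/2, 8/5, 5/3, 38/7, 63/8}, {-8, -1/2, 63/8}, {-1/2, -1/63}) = {-8, -1/2, -1/63, 8/5, 5/3, 38/7, 63/8}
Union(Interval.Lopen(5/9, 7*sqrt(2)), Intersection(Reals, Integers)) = Union(Integers, Interval.Lopen(5/9, 7*sqrt(2)))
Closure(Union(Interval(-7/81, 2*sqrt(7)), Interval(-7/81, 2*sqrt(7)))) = Interval(-7/81, 2*sqrt(7))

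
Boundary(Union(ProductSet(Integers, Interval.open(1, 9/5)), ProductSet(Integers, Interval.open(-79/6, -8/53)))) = ProductSet(Integers, Union(Interval(-79/6, -8/53), Interval(1, 9/5)))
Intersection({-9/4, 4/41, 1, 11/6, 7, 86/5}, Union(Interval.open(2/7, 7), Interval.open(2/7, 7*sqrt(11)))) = {1, 11/6, 7, 86/5}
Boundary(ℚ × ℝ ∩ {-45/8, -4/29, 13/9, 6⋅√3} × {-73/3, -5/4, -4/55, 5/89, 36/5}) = {-45/8, -4/29, 13/9} × {-73/3, -5/4, -4/55, 5/89, 36/5}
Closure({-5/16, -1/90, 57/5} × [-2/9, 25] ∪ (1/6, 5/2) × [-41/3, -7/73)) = ({1/6, 5/2} × [-41/3, -7/73]) ∪ ([1/6, 5/2] × {-41/3, -7/73}) ∪ ({-5/16, -1/90, 57/5} × [-2/9, 25]) ∪ ((1/6, 5/2) × [-41/3, -7/73))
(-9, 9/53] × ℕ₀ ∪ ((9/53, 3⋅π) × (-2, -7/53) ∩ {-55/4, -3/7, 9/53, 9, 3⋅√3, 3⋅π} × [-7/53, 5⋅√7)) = (-9, 9/53] × ℕ₀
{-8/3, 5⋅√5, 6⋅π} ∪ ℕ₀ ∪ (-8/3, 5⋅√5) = [-8/3, 5⋅√5] ∪ ℕ₀ ∪ {6⋅π}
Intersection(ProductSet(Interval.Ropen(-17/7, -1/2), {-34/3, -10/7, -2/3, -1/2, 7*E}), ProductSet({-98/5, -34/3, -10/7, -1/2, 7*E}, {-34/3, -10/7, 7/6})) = ProductSet({-10/7}, {-34/3, -10/7})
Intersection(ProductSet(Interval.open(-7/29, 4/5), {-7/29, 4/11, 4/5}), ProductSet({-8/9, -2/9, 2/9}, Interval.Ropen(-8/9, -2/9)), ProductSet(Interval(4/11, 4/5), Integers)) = EmptySet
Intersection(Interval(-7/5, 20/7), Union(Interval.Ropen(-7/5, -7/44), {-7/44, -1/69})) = Union({-1/69}, Interval(-7/5, -7/44))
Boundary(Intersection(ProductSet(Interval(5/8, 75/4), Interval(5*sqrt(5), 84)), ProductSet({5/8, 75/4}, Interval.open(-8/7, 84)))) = ProductSet({5/8, 75/4}, Interval(5*sqrt(5), 84))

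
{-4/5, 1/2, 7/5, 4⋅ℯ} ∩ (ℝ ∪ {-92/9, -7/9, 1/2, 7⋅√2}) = {-4/5, 1/2, 7/5, 4⋅ℯ}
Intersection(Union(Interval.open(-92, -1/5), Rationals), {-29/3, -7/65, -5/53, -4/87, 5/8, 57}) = {-29/3, -7/65, -5/53, -4/87, 5/8, 57}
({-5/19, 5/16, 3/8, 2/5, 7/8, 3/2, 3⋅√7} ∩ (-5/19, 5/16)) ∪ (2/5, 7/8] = (2/5, 7/8]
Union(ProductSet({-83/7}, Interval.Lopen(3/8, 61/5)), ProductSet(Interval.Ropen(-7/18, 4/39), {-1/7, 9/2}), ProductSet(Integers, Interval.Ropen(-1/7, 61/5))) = Union(ProductSet({-83/7}, Interval.Lopen(3/8, 61/5)), ProductSet(Integers, Interval.Ropen(-1/7, 61/5)), ProductSet(Interval.Ropen(-7/18, 4/39), {-1/7, 9/2}))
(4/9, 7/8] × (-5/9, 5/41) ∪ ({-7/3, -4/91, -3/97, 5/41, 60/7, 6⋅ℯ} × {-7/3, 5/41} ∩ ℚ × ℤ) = (4/9, 7/8] × (-5/9, 5/41)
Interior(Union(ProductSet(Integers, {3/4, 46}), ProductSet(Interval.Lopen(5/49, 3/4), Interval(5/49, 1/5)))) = ProductSet(Interval.open(5/49, 3/4), Interval.open(5/49, 1/5))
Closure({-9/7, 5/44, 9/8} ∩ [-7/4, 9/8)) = {-9/7, 5/44}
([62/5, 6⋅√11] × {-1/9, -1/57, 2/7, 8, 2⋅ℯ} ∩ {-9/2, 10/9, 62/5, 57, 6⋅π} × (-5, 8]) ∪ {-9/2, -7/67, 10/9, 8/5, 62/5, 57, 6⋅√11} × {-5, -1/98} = ({62/5, 6⋅π} × {-1/9, -1/57, 2/7, 8, 2⋅ℯ}) ∪ ({-9/2, -7/67, 10/9, 8/5, 62/5, 57, 6⋅√11} × {-5, -1/98})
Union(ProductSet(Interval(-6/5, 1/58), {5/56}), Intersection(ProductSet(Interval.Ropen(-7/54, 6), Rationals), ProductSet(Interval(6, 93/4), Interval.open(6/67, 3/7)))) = ProductSet(Interval(-6/5, 1/58), {5/56})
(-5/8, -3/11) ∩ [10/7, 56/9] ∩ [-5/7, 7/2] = ∅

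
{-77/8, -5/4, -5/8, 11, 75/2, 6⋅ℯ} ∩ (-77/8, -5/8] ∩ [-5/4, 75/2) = {-5/4, -5/8}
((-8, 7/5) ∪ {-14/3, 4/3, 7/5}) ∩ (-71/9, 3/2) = (-71/9, 7/5]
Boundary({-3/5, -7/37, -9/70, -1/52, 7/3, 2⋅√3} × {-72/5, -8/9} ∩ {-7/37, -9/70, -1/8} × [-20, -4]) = {-7/37, -9/70} × {-72/5}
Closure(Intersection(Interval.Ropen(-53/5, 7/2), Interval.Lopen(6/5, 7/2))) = Interval(6/5, 7/2)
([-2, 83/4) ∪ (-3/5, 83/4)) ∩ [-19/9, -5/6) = [-2, -5/6)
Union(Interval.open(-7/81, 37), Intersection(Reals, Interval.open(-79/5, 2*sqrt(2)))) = Interval.open(-79/5, 37)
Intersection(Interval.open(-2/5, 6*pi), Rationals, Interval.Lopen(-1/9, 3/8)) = Intersection(Interval.Lopen(-1/9, 3/8), Rationals)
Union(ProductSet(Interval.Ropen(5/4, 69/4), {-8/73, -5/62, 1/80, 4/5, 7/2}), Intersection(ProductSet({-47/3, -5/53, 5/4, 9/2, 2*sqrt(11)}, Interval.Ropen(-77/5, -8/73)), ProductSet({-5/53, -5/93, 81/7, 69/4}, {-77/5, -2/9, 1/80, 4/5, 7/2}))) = Union(ProductSet({-5/53}, {-77/5, -2/9}), ProductSet(Interval.Ropen(5/4, 69/4), {-8/73, -5/62, 1/80, 4/5, 7/2}))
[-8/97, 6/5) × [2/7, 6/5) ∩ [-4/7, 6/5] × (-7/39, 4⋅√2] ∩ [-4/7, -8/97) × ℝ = ∅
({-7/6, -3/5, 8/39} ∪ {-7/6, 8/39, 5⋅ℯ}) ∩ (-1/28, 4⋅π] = {8/39}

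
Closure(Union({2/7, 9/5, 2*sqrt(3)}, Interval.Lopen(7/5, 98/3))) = Union({2/7}, Interval(7/5, 98/3))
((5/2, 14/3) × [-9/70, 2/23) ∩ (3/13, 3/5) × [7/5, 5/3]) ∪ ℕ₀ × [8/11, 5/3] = ℕ₀ × [8/11, 5/3]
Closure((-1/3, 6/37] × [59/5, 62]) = [-1/3, 6/37] × [59/5, 62]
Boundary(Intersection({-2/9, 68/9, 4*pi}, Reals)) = {-2/9, 68/9, 4*pi}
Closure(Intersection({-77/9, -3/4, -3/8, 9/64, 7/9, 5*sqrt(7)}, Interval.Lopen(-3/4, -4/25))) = {-3/8}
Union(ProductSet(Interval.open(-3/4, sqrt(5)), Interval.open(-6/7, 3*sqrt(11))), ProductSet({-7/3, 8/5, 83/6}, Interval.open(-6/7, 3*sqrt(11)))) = ProductSet(Union({-7/3, 83/6}, Interval.open(-3/4, sqrt(5))), Interval.open(-6/7, 3*sqrt(11)))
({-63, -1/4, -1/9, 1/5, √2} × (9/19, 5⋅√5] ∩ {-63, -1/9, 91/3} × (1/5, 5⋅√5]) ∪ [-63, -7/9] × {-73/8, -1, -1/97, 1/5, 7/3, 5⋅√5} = ({-63, -1/9} × (9/19, 5⋅√5]) ∪ ([-63, -7/9] × {-73/8, -1, -1/97, 1/5, 7/3, 5⋅√5})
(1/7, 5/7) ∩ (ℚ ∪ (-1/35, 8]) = (1/7, 5/7) ∪ (ℚ ∩ (1/7, 5/7))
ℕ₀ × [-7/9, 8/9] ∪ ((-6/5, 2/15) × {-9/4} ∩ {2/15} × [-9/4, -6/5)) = ℕ₀ × [-7/9, 8/9]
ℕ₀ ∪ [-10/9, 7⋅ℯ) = [-10/9, 7⋅ℯ) ∪ ℕ₀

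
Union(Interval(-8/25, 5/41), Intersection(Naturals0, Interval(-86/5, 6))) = Union(Interval(-8/25, 5/41), Range(0, 7, 1))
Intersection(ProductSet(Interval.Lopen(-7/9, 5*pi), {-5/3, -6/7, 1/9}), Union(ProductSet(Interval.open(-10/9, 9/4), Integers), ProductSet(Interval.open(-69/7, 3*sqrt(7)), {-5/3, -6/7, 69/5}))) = ProductSet(Interval.open(-7/9, 3*sqrt(7)), {-5/3, -6/7})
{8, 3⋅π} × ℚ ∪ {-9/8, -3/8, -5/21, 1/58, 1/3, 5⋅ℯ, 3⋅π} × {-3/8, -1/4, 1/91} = ({8, 3⋅π} × ℚ) ∪ ({-9/8, -3/8, -5/21, 1/58, 1/3, 5⋅ℯ, 3⋅π} × {-3/8, -1/4, 1/91})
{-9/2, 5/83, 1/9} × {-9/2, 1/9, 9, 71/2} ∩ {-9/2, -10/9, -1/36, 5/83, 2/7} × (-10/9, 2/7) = {-9/2, 5/83} × {1/9}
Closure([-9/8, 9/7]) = [-9/8, 9/7]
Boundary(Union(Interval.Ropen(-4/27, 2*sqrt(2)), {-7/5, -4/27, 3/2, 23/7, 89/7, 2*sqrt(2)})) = {-7/5, -4/27, 23/7, 89/7, 2*sqrt(2)}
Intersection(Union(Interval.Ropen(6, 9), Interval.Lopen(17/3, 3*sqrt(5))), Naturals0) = Range(6, 9, 1)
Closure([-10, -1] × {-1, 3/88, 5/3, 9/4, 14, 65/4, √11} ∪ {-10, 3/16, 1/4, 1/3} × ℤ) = ({-10, 3/16, 1/4, 1/3} × ℤ) ∪ ([-10, -1] × {-1, 3/88, 5/3, 9/4, 14, 65/4, √11})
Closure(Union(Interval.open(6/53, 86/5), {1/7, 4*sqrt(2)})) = Interval(6/53, 86/5)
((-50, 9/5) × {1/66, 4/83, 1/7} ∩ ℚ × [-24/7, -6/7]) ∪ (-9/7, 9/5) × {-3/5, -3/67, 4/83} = (-9/7, 9/5) × {-3/5, -3/67, 4/83}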